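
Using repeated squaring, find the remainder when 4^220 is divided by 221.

35

4^1 ≡ 4 (mod 221)
4^2 ≡ 4^2 = 16 ≡ 16 (mod 221)
4^4 ≡ 16^2 = 256 ≡ 35 (mod 221)
4^8 ≡ 35^2 = 1225 ≡ 120 (mod 221)
4^16 ≡ 120^2 = 14400 ≡ 35 (mod 221)
4^32 ≡ 35^2 = 1225 ≡ 120 (mod 221)
4^64 ≡ 120^2 = 14400 ≡ 35 (mod 221)
4^128 ≡ 35^2 = 1225 ≡ 120 (mod 221)
220 = 128 + 64 + 16 + 8 + 4 in binary powers of 2.
So 4^220 ≡ 120 · 35 · 35 · 120 · 35 ≡ 35 (mod 221).
Since 35 ≠ 1, base 4 is a Fermat witness: 221 is composite.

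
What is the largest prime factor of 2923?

79

2923 = 37 · 79
79 is prime.
So 2923 = 37 · 79; the largest prime factor is 79.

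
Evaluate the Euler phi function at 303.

200

Factor: 303 = 3 · 101.
φ(303) = (3−1) · (101−1) = 2 · 100 = 200.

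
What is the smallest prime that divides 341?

11

341 is odd.
Digit sum 8, not divisible by 3.
Ends in 1: not divisible by 5.
7: 341 = 7·48 + 5
11: 341 = 11·31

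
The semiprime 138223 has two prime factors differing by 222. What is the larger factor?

499

Since p = q + 222, we have 138223 = q(q + 222), so q² + 222q − 138223 = 0.
Discriminant: 222² + 4·138223 = 49284 + 552892 = 602176; √602176 = 776.
q = (−222 + 776)/2 = 277, and p = q + 222 = 499.
Check: 277 · 499 = 138223.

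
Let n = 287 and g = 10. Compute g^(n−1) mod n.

10^1 ≡ 10 (mod 287)
10^2 ≡ 10^2 = 100 ≡ 100 (mod 287)
10^4 ≡ 100^2 = 10000 ≡ 242 (mod 287)
10^8 ≡ 242^2 = 58564 ≡ 16 (mod 287)
10^16 ≡ 16^2 = 256 ≡ 256 (mod 287)
10^32 ≡ 256^2 = 65536 ≡ 100 (mod 287)
10^64 ≡ 100^2 = 10000 ≡ 242 (mod 287)
10^128 ≡ 242^2 = 58564 ≡ 16 (mod 287)
10^256 ≡ 16^2 = 256 ≡ 256 (mod 287)
286 = 256 + 16 + 8 + 4 + 2 in binary powers of 2.
So 10^286 ≡ 256 · 256 · 16 · 242 · 100 ≡ 256 (mod 287).
Since 256 ≠ 1, base 10 is a Fermat witness: 287 is composite.

256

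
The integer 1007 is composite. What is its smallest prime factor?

19

1007 is odd.
Digit sum 8, not divisible by 3.
Ends in 7: not divisible by 5.
7: 1007 = 7·143 + 6
11: 1007 = 11·91 + 6
13: 1007 = 13·77 + 6
17: 1007 = 17·59 + 4
19: 1007 = 19·53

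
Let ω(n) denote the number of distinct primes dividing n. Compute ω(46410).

6

46410 = 2 · 23205
23205 = 3 · 7735
7735 = 5 · 1547
1547 = 7 · 221
221 = 13 · 17
46410 = 2 · 3 · 5 · 7 · 13 · 17, which has 6 distinct prime factors.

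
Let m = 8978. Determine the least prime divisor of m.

2

8978 is even: 2 divides it.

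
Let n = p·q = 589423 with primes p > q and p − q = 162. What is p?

853

Since p = q + 162, we have 589423 = q(q + 162), so q² + 162q − 589423 = 0.
Discriminant: 162² + 4·589423 = 26244 + 2357692 = 2383936; √2383936 = 1544.
q = (−162 + 1544)/2 = 691, and p = q + 162 = 853.
Check: 691 · 853 = 589423.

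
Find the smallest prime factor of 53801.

53801 is odd.
Digit sum 17, not divisible by 3.
Ends in 1: not divisible by 5.
7: 53801 = 7·7685 + 6
11: 53801 = 11·4891

11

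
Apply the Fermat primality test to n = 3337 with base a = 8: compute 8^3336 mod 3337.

1935

8^1 ≡ 8 (mod 3337)
8^2 ≡ 8^2 = 64 ≡ 64 (mod 3337)
8^4 ≡ 64^2 = 4096 ≡ 759 (mod 3337)
8^8 ≡ 759^2 = 576081 ≡ 2117 (mod 3337)
8^16 ≡ 2117^2 = 4481689 ≡ 98 (mod 3337)
8^32 ≡ 98^2 = 9604 ≡ 2930 (mod 3337)
8^64 ≡ 2930^2 = 8584900 ≡ 2136 (mod 3337)
8^128 ≡ 2136^2 = 4562496 ≡ 817 (mod 3337)
8^256 ≡ 817^2 = 667489 ≡ 89 (mod 3337)
8^512 ≡ 89^2 = 7921 ≡ 1247 (mod 3337)
8^1024 ≡ 1247^2 = 1555009 ≡ 3304 (mod 3337)
8^2048 ≡ 3304^2 = 10916416 ≡ 1089 (mod 3337)
3336 = 2048 + 1024 + 256 + 8 in binary powers of 2.
So 8^3336 ≡ 1089 · 3304 · 89 · 2117 ≡ 1935 (mod 3337).
Since 1935 ≠ 1, base 8 is a Fermat witness: 3337 is composite.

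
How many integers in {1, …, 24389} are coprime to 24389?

Factor: 24389 = 29^3.
φ(24389) = 29^2·(29−1) = 23548.

23548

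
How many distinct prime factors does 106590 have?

106590 = 2 · 53295
53295 = 3 · 17765
17765 = 5 · 3553
3553 = 11 · 323
323 = 17 · 19
106590 = 2 · 3 · 5 · 11 · 17 · 19, which has 6 distinct prime factors.

6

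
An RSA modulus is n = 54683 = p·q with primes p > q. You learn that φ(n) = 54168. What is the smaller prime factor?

φ(n) = (p−1)(q−1) = n − (p+q) + 1, so p + q = 54683 − 54168 + 1 = 516.
p and q are the roots of t² − 516t + 54683 = 0.
Discriminant: 516² − 4·54683 = 266256 − 218732 = 47524; √47524 = 218.
q = (516 − 218)/2 = 149, p = (516 + 218)/2 = 367.
Check: 149 · 367 = 54683.

149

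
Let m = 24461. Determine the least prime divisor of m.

61

24461 is odd.
Digit sum 17, not divisible by 3.
Ends in 1: not divisible by 5.
7: 24461 = 7·3494 + 3
11: 24461 = 11·2223 + 8
13: 24461 = 13·1881 + 8
17: 24461 = 17·1438 + 15
19: 24461 = 19·1287 + 8
23: 24461 = 23·1063 + 12
29: 24461 = 29·843 + 14
31: 24461 = 31·789 + 2
37: 24461 = 37·661 + 4
41: 24461 = 41·596 + 25
43: 24461 = 43·568 + 37
47: 24461 = 47·520 + 21
53: 24461 = 53·461 + 28
59: 24461 = 59·414 + 35
61: 24461 = 61·401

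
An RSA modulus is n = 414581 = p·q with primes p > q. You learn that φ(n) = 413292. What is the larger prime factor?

683

φ(n) = (p−1)(q−1) = n − (p+q) + 1, so p + q = 414581 − 413292 + 1 = 1290.
p and q are the roots of t² − 1290t + 414581 = 0.
Discriminant: 1290² − 4·414581 = 1664100 − 1658324 = 5776; √5776 = 76.
q = (1290 − 76)/2 = 607, p = (1290 + 76)/2 = 683.
Check: 607 · 683 = 414581.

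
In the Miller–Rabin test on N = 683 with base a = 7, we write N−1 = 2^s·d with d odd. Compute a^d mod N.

683 − 1 = 682 = 2^1 · 341, so d = 341.
7^1 ≡ 7 (mod 683)
7^2 ≡ 7^2 = 49 ≡ 49 (mod 683)
7^4 ≡ 49^2 = 2401 ≡ 352 (mod 683)
7^8 ≡ 352^2 = 123904 ≡ 281 (mod 683)
7^16 ≡ 281^2 = 78961 ≡ 416 (mod 683)
7^32 ≡ 416^2 = 173056 ≡ 257 (mod 683)
7^64 ≡ 257^2 = 66049 ≡ 481 (mod 683)
7^128 ≡ 481^2 = 231361 ≡ 507 (mod 683)
7^256 ≡ 507^2 = 257049 ≡ 241 (mod 683)
341 = 256 + 64 + 16 + 4 + 1 in binary powers of 2.
So 7^341 ≡ 241 · 481 · 416 · 352 · 7 ≡ 682 (mod 683).
Since 7^d ≡ 682 (mod 683), base 7 does not prove 683 composite.

682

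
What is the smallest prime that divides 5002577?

43

5002577 is odd.
Digit sum 26, not divisible by 3.
Ends in 7: not divisible by 5.
7: 5002577 = 7·714653 + 6
11: 5002577 = 11·454779 + 8
13: 5002577 = 13·384813 + 8
17: 5002577 = 17·294269 + 4
19: 5002577 = 19·263293 + 10
23: 5002577 = 23·217503 + 8
29: 5002577 = 29·172502 + 19
31: 5002577 = 31·161373 + 14
37: 5002577 = 37·135204 + 29
41: 5002577 = 41·122014 + 3
43: 5002577 = 43·116339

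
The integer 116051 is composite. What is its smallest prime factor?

116051 is odd.
Digit sum 14, not divisible by 3.
Ends in 1: not divisible by 5.
7: 116051 = 7·16578 + 5
11: 116051 = 11·10550 + 1
13: 116051 = 13·8927

13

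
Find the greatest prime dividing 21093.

21093 = 3 · 7031
7031 = 79 · 89
89 is prime.
So 21093 = 3 · 79 · 89; the largest prime factor is 89.

89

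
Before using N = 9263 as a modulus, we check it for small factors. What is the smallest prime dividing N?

59

9263 is odd.
Digit sum 20, not divisible by 3.
Ends in 3: not divisible by 5.
7: 9263 = 7·1323 + 2
11: 9263 = 11·842 + 1
13: 9263 = 13·712 + 7
17: 9263 = 17·544 + 15
19: 9263 = 19·487 + 10
23: 9263 = 23·402 + 17
29: 9263 = 29·319 + 12
31: 9263 = 31·298 + 25
37: 9263 = 37·250 + 13
41: 9263 = 41·225 + 38
43: 9263 = 43·215 + 18
47: 9263 = 47·197 + 4
53: 9263 = 53·174 + 41
59: 9263 = 59·157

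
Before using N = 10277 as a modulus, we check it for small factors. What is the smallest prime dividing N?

43

10277 is odd.
Digit sum 17, not divisible by 3.
Ends in 7: not divisible by 5.
7: 10277 = 7·1468 + 1
11: 10277 = 11·934 + 3
13: 10277 = 13·790 + 7
17: 10277 = 17·604 + 9
19: 10277 = 19·540 + 17
23: 10277 = 23·446 + 19
29: 10277 = 29·354 + 11
31: 10277 = 31·331 + 16
37: 10277 = 37·277 + 28
41: 10277 = 41·250 + 27
43: 10277 = 43·239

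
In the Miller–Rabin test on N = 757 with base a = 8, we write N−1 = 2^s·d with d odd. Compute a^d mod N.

670

757 − 1 = 756 = 2^2 · 189, so d = 189.
8^1 ≡ 8 (mod 757)
8^2 ≡ 8^2 = 64 ≡ 64 (mod 757)
8^4 ≡ 64^2 = 4096 ≡ 311 (mod 757)
8^8 ≡ 311^2 = 96721 ≡ 582 (mod 757)
8^16 ≡ 582^2 = 338724 ≡ 345 (mod 757)
8^32 ≡ 345^2 = 119025 ≡ 176 (mod 757)
8^64 ≡ 176^2 = 30976 ≡ 696 (mod 757)
8^128 ≡ 696^2 = 484416 ≡ 693 (mod 757)
189 = 128 + 32 + 16 + 8 + 4 + 1 in binary powers of 2.
So 8^189 ≡ 693 · 176 · 345 · 582 · 311 · 8 ≡ 670 (mod 757).
Squaring chain: 670 → 756; reaches −1, so base 8 does not prove 757 composite.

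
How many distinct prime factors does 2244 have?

4

2244 = 2^2 · 561
561 = 3 · 187
187 = 11 · 17
2244 = 2^2 · 3 · 11 · 17, which has 4 distinct prime factors.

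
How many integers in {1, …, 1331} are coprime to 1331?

Factor: 1331 = 11^3.
φ(1331) = 11^2·(11−1) = 1210.

1210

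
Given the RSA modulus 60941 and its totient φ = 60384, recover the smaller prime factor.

149

φ(n) = (p−1)(q−1) = n − (p+q) + 1, so p + q = 60941 − 60384 + 1 = 558.
p and q are the roots of t² − 558t + 60941 = 0.
Discriminant: 558² − 4·60941 = 311364 − 243764 = 67600; √67600 = 260.
q = (558 − 260)/2 = 149, p = (558 + 260)/2 = 409.
Check: 149 · 409 = 60941.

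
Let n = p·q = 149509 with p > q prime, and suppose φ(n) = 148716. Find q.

φ(n) = (p−1)(q−1) = n − (p+q) + 1, so p + q = 149509 − 148716 + 1 = 794.
p and q are the roots of t² − 794t + 149509 = 0.
Discriminant: 794² − 4·149509 = 630436 − 598036 = 32400; √32400 = 180.
q = (794 − 180)/2 = 307, p = (794 + 180)/2 = 487.
Check: 307 · 487 = 149509.

307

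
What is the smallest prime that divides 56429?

73

56429 is odd.
Digit sum 26, not divisible by 3.
Ends in 9: not divisible by 5.
7: 56429 = 7·8061 + 2
11: 56429 = 11·5129 + 10
13: 56429 = 13·4340 + 9
17: 56429 = 17·3319 + 6
19: 56429 = 19·2969 + 18
23: 56429 = 23·2453 + 10
29: 56429 = 29·1945 + 24
31: 56429 = 31·1820 + 9
37: 56429 = 37·1525 + 4
41: 56429 = 41·1376 + 13
43: 56429 = 43·1312 + 13
47: 56429 = 47·1200 + 29
53: 56429 = 53·1064 + 37
59: 56429 = 59·956 + 25
61: 56429 = 61·925 + 4
67: 56429 = 67·842 + 15
71: 56429 = 71·794 + 55
73: 56429 = 73·773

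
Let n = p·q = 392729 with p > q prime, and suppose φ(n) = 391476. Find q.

φ(n) = (p−1)(q−1) = n − (p+q) + 1, so p + q = 392729 − 391476 + 1 = 1254.
p and q are the roots of t² − 1254t + 392729 = 0.
Discriminant: 1254² − 4·392729 = 1572516 − 1570916 = 1600; √1600 = 40.
q = (1254 − 40)/2 = 607, p = (1254 + 40)/2 = 647.
Check: 607 · 647 = 392729.

607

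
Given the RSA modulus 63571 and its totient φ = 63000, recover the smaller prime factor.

151

φ(n) = (p−1)(q−1) = n − (p+q) + 1, so p + q = 63571 − 63000 + 1 = 572.
p and q are the roots of t² − 572t + 63571 = 0.
Discriminant: 572² − 4·63571 = 327184 − 254284 = 72900; √72900 = 270.
q = (572 − 270)/2 = 151, p = (572 + 270)/2 = 421.
Check: 151 · 421 = 63571.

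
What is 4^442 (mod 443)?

1

4^1 ≡ 4 (mod 443)
4^2 ≡ 4^2 = 16 ≡ 16 (mod 443)
4^4 ≡ 16^2 = 256 ≡ 256 (mod 443)
4^8 ≡ 256^2 = 65536 ≡ 415 (mod 443)
4^16 ≡ 415^2 = 172225 ≡ 341 (mod 443)
4^32 ≡ 341^2 = 116281 ≡ 215 (mod 443)
4^64 ≡ 215^2 = 46225 ≡ 153 (mod 443)
4^128 ≡ 153^2 = 23409 ≡ 373 (mod 443)
4^256 ≡ 373^2 = 139129 ≡ 27 (mod 443)
442 = 256 + 128 + 32 + 16 + 8 + 2 in binary powers of 2.
So 4^442 ≡ 27 · 373 · 215 · 341 · 415 · 16 ≡ 1 (mod 443).
Since the result is 1, base 4 gives no evidence that 443 is composite.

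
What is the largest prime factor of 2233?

29

2233 = 7 · 319
319 = 11 · 29
29 is prime.
So 2233 = 7 · 11 · 29; the largest prime factor is 29.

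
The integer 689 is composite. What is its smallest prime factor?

689 is odd.
Digit sum 23, not divisible by 3.
Ends in 9: not divisible by 5.
7: 689 = 7·98 + 3
11: 689 = 11·62 + 7
13: 689 = 13·53

13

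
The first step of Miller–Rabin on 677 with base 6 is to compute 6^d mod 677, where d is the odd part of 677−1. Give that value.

677 − 1 = 676 = 2^2 · 169, so d = 169.
6^1 ≡ 6 (mod 677)
6^2 ≡ 6^2 = 36 ≡ 36 (mod 677)
6^4 ≡ 36^2 = 1296 ≡ 619 (mod 677)
6^8 ≡ 619^2 = 383161 ≡ 656 (mod 677)
6^16 ≡ 656^2 = 430336 ≡ 441 (mod 677)
6^32 ≡ 441^2 = 194481 ≡ 182 (mod 677)
6^64 ≡ 182^2 = 33124 ≡ 628 (mod 677)
6^128 ≡ 628^2 = 394384 ≡ 370 (mod 677)
169 = 128 + 32 + 8 + 1 in binary powers of 2.
So 6^169 ≡ 370 · 182 · 656 · 6 ≡ 1 (mod 677).
Since 6^d ≡ 1 (mod 677), base 6 does not prove 677 composite.

1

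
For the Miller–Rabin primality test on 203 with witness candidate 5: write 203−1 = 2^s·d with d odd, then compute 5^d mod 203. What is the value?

38

203 − 1 = 202 = 2^1 · 101, so d = 101.
5^1 ≡ 5 (mod 203)
5^2 ≡ 5^2 = 25 ≡ 25 (mod 203)
5^4 ≡ 25^2 = 625 ≡ 16 (mod 203)
5^8 ≡ 16^2 = 256 ≡ 53 (mod 203)
5^16 ≡ 53^2 = 2809 ≡ 170 (mod 203)
5^32 ≡ 170^2 = 28900 ≡ 74 (mod 203)
5^64 ≡ 74^2 = 5476 ≡ 198 (mod 203)
101 = 64 + 32 + 4 + 1 in binary powers of 2.
So 5^101 ≡ 198 · 74 · 16 · 5 ≡ 38 (mod 203).
Squaring chain: 38; never reaches −1, so base 5 is a Miller–Rabin witness that 203 is composite.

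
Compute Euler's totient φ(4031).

3864

Factor: 4031 = 29 · 139.
φ(4031) = (29−1) · (139−1) = 28 · 138 = 3864.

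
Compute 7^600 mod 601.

7^1 ≡ 7 (mod 601)
7^2 ≡ 7^2 = 49 ≡ 49 (mod 601)
7^4 ≡ 49^2 = 2401 ≡ 598 (mod 601)
7^8 ≡ 598^2 = 357604 ≡ 9 (mod 601)
7^16 ≡ 9^2 = 81 ≡ 81 (mod 601)
7^32 ≡ 81^2 = 6561 ≡ 551 (mod 601)
7^64 ≡ 551^2 = 303601 ≡ 96 (mod 601)
7^128 ≡ 96^2 = 9216 ≡ 201 (mod 601)
7^256 ≡ 201^2 = 40401 ≡ 134 (mod 601)
7^512 ≡ 134^2 = 17956 ≡ 527 (mod 601)
600 = 512 + 64 + 16 + 8 in binary powers of 2.
So 7^600 ≡ 527 · 96 · 81 · 9 ≡ 1 (mod 601).
Since the result is 1, base 7 gives no evidence that 601 is composite.

1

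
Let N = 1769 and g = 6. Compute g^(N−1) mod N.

6^1 ≡ 6 (mod 1769)
6^2 ≡ 6^2 = 36 ≡ 36 (mod 1769)
6^4 ≡ 36^2 = 1296 ≡ 1296 (mod 1769)
6^8 ≡ 1296^2 = 1679616 ≡ 835 (mod 1769)
6^16 ≡ 835^2 = 697225 ≡ 239 (mod 1769)
6^32 ≡ 239^2 = 57121 ≡ 513 (mod 1769)
6^64 ≡ 513^2 = 263169 ≡ 1357 (mod 1769)
6^128 ≡ 1357^2 = 1841449 ≡ 1689 (mod 1769)
6^256 ≡ 1689^2 = 2852721 ≡ 1093 (mod 1769)
6^512 ≡ 1093^2 = 1194649 ≡ 574 (mod 1769)
6^1024 ≡ 574^2 = 329476 ≡ 442 (mod 1769)
1768 = 1024 + 512 + 128 + 64 + 32 + 8 in binary powers of 2.
So 6^1768 ≡ 442 · 574 · 1689 · 1357 · 513 · 835 ≡ 571 (mod 1769).
Since 571 ≠ 1, base 6 is a Fermat witness: 1769 is composite.

571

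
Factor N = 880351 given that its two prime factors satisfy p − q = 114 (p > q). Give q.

Since p = q + 114, we have 880351 = q(q + 114), so q² + 114q − 880351 = 0.
Discriminant: 114² + 4·880351 = 12996 + 3521404 = 3534400; √3534400 = 1880.
q = (−114 + 1880)/2 = 883, and p = q + 114 = 997.
Check: 883 · 997 = 880351.

883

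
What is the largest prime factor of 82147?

82147 = 13 · 6319
6319 = 71 · 89
89 is prime.
So 82147 = 13 · 71 · 89; the largest prime factor is 89.

89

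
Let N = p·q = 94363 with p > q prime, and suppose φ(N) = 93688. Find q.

197

φ(n) = (p−1)(q−1) = n − (p+q) + 1, so p + q = 94363 − 93688 + 1 = 676.
p and q are the roots of t² − 676t + 94363 = 0.
Discriminant: 676² − 4·94363 = 456976 − 377452 = 79524; √79524 = 282.
q = (676 − 282)/2 = 197, p = (676 + 282)/2 = 479.
Check: 197 · 479 = 94363.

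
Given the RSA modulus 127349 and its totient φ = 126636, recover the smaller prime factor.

φ(n) = (p−1)(q−1) = n − (p+q) + 1, so p + q = 127349 − 126636 + 1 = 714.
p and q are the roots of t² − 714t + 127349 = 0.
Discriminant: 714² − 4·127349 = 509796 − 509396 = 400; √400 = 20.
q = (714 − 20)/2 = 347, p = (714 + 20)/2 = 367.
Check: 347 · 367 = 127349.

347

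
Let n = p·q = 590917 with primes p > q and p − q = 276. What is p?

Since p = q + 276, we have 590917 = q(q + 276), so q² + 276q − 590917 = 0.
Discriminant: 276² + 4·590917 = 76176 + 2363668 = 2439844; √2439844 = 1562.
q = (−276 + 1562)/2 = 643, and p = q + 276 = 919.
Check: 643 · 919 = 590917.

919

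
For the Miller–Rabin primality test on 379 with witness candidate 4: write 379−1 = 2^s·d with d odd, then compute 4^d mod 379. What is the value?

379 − 1 = 378 = 2^1 · 189, so d = 189.
4^1 ≡ 4 (mod 379)
4^2 ≡ 4^2 = 16 ≡ 16 (mod 379)
4^4 ≡ 16^2 = 256 ≡ 256 (mod 379)
4^8 ≡ 256^2 = 65536 ≡ 348 (mod 379)
4^16 ≡ 348^2 = 121104 ≡ 203 (mod 379)
4^32 ≡ 203^2 = 41209 ≡ 277 (mod 379)
4^64 ≡ 277^2 = 76729 ≡ 171 (mod 379)
4^128 ≡ 171^2 = 29241 ≡ 58 (mod 379)
189 = 128 + 32 + 16 + 8 + 4 + 1 in binary powers of 2.
So 4^189 ≡ 58 · 277 · 203 · 348 · 256 · 4 ≡ 1 (mod 379).
Since 4^d ≡ 1 (mod 379), base 4 does not prove 379 composite.

1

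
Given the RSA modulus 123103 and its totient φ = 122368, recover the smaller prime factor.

257

φ(n) = (p−1)(q−1) = n − (p+q) + 1, so p + q = 123103 − 122368 + 1 = 736.
p and q are the roots of t² − 736t + 123103 = 0.
Discriminant: 736² − 4·123103 = 541696 − 492412 = 49284; √49284 = 222.
q = (736 − 222)/2 = 257, p = (736 + 222)/2 = 479.
Check: 257 · 479 = 123103.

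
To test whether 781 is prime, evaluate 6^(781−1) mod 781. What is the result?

6^1 ≡ 6 (mod 781)
6^2 ≡ 6^2 = 36 ≡ 36 (mod 781)
6^4 ≡ 36^2 = 1296 ≡ 515 (mod 781)
6^8 ≡ 515^2 = 265225 ≡ 466 (mod 781)
6^16 ≡ 466^2 = 217156 ≡ 38 (mod 781)
6^32 ≡ 38^2 = 1444 ≡ 663 (mod 781)
6^64 ≡ 663^2 = 439569 ≡ 647 (mod 781)
6^128 ≡ 647^2 = 418609 ≡ 774 (mod 781)
6^256 ≡ 774^2 = 599076 ≡ 49 (mod 781)
6^512 ≡ 49^2 = 2401 ≡ 58 (mod 781)
780 = 512 + 256 + 8 + 4 in binary powers of 2.
So 6^780 ≡ 58 · 49 · 466 · 515 ≡ 375 (mod 781).
Since 375 ≠ 1, base 6 is a Fermat witness: 781 is composite.

375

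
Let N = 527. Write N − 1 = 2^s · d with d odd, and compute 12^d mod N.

527 − 1 = 526 = 2^1 · 263, so d = 263.
12^1 ≡ 12 (mod 527)
12^2 ≡ 12^2 = 144 ≡ 144 (mod 527)
12^4 ≡ 144^2 = 20736 ≡ 183 (mod 527)
12^8 ≡ 183^2 = 33489 ≡ 288 (mod 527)
12^16 ≡ 288^2 = 82944 ≡ 205 (mod 527)
12^32 ≡ 205^2 = 42025 ≡ 392 (mod 527)
12^64 ≡ 392^2 = 153664 ≡ 307 (mod 527)
12^128 ≡ 307^2 = 94249 ≡ 443 (mod 527)
12^256 ≡ 443^2 = 196249 ≡ 205 (mod 527)
263 = 256 + 4 + 2 + 1 in binary powers of 2.
So 12^263 ≡ 205 · 183 · 144 · 12 ≡ 177 (mod 527).
Squaring chain: 177; never reaches −1, so base 12 is a Miller–Rabin witness that 527 is composite.

177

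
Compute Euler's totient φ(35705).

27648

Factor: 35705 = 5 · 37 · 193.
φ(35705) = (5−1) · (37−1) · (193−1) = 4 · 36 · 192 = 27648.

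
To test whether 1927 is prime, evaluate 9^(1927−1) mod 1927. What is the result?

9^1 ≡ 9 (mod 1927)
9^2 ≡ 9^2 = 81 ≡ 81 (mod 1927)
9^4 ≡ 81^2 = 6561 ≡ 780 (mod 1927)
9^8 ≡ 780^2 = 608400 ≡ 1395 (mod 1927)
9^16 ≡ 1395^2 = 1946025 ≡ 1682 (mod 1927)
9^32 ≡ 1682^2 = 2829124 ≡ 288 (mod 1927)
9^64 ≡ 288^2 = 82944 ≡ 83 (mod 1927)
9^128 ≡ 83^2 = 6889 ≡ 1108 (mod 1927)
9^256 ≡ 1108^2 = 1227664 ≡ 165 (mod 1927)
9^512 ≡ 165^2 = 27225 ≡ 247 (mod 1927)
9^1024 ≡ 247^2 = 61009 ≡ 1272 (mod 1927)
1926 = 1024 + 512 + 256 + 128 + 4 + 2 in binary powers of 2.
So 9^1926 ≡ 1272 · 247 · 165 · 1108 · 780 · 81 ≡ 286 (mod 1927).
Since 286 ≠ 1, base 9 is a Fermat witness: 1927 is composite.

286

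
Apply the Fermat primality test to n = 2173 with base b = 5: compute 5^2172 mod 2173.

5^1 ≡ 5 (mod 2173)
5^2 ≡ 5^2 = 25 ≡ 25 (mod 2173)
5^4 ≡ 25^2 = 625 ≡ 625 (mod 2173)
5^8 ≡ 625^2 = 390625 ≡ 1658 (mod 2173)
5^16 ≡ 1658^2 = 2748964 ≡ 119 (mod 2173)
5^32 ≡ 119^2 = 14161 ≡ 1123 (mod 2173)
5^64 ≡ 1123^2 = 1261129 ≡ 789 (mod 2173)
5^128 ≡ 789^2 = 622521 ≡ 1043 (mod 2173)
5^256 ≡ 1043^2 = 1087849 ≡ 1349 (mod 2173)
5^512 ≡ 1349^2 = 1819801 ≡ 1000 (mod 2173)
5^1024 ≡ 1000^2 = 1000000 ≡ 420 (mod 2173)
5^2048 ≡ 420^2 = 176400 ≡ 387 (mod 2173)
2172 = 2048 + 64 + 32 + 16 + 8 + 4 in binary powers of 2.
So 5^2172 ≡ 387 · 789 · 1123 · 119 · 1658 · 625 ≡ 1369 (mod 2173).
Since 1369 ≠ 1, base 5 is a Fermat witness: 2173 is composite.

1369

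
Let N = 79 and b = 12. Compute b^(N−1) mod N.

1

12^1 ≡ 12 (mod 79)
12^2 ≡ 12^2 = 144 ≡ 65 (mod 79)
12^4 ≡ 65^2 = 4225 ≡ 38 (mod 79)
12^8 ≡ 38^2 = 1444 ≡ 22 (mod 79)
12^16 ≡ 22^2 = 484 ≡ 10 (mod 79)
12^32 ≡ 10^2 = 100 ≡ 21 (mod 79)
12^64 ≡ 21^2 = 441 ≡ 46 (mod 79)
78 = 64 + 8 + 4 + 2 in binary powers of 2.
So 12^78 ≡ 46 · 22 · 38 · 65 ≡ 1 (mod 79).
Since the result is 1, base 12 gives no evidence that 79 is composite.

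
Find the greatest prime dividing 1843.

97

1843 = 19 · 97
97 is prime.
So 1843 = 19 · 97; the largest prime factor is 97.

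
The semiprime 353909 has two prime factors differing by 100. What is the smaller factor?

547

Since p = q + 100, we have 353909 = q(q + 100), so q² + 100q − 353909 = 0.
Discriminant: 100² + 4·353909 = 10000 + 1415636 = 1425636; √1425636 = 1194.
q = (−100 + 1194)/2 = 547, and p = q + 100 = 647.
Check: 547 · 647 = 353909.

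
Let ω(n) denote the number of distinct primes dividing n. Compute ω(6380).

4

6380 = 2^2 · 1595
1595 = 5 · 319
319 = 11 · 29
6380 = 2^2 · 5 · 11 · 29, which has 4 distinct prime factors.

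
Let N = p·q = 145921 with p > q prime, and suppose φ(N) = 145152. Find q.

φ(n) = (p−1)(q−1) = n − (p+q) + 1, so p + q = 145921 − 145152 + 1 = 770.
p and q are the roots of t² − 770t + 145921 = 0.
Discriminant: 770² − 4·145921 = 592900 − 583684 = 9216; √9216 = 96.
q = (770 − 96)/2 = 337, p = (770 + 96)/2 = 433.
Check: 337 · 433 = 145921.

337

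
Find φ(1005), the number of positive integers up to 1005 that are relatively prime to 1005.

Factor: 1005 = 3 · 5 · 67.
φ(1005) = (3−1) · (5−1) · (67−1) = 2 · 4 · 66 = 528.

528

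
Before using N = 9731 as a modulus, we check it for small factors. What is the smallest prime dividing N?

37

9731 is odd.
Digit sum 20, not divisible by 3.
Ends in 1: not divisible by 5.
7: 9731 = 7·1390 + 1
11: 9731 = 11·884 + 7
13: 9731 = 13·748 + 7
17: 9731 = 17·572 + 7
19: 9731 = 19·512 + 3
23: 9731 = 23·423 + 2
29: 9731 = 29·335 + 16
31: 9731 = 31·313 + 28
37: 9731 = 37·263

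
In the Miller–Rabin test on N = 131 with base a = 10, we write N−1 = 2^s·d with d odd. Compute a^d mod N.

130

131 − 1 = 130 = 2^1 · 65, so d = 65.
10^1 ≡ 10 (mod 131)
10^2 ≡ 10^2 = 100 ≡ 100 (mod 131)
10^4 ≡ 100^2 = 10000 ≡ 44 (mod 131)
10^8 ≡ 44^2 = 1936 ≡ 102 (mod 131)
10^16 ≡ 102^2 = 10404 ≡ 55 (mod 131)
10^32 ≡ 55^2 = 3025 ≡ 12 (mod 131)
10^64 ≡ 12^2 = 144 ≡ 13 (mod 131)
65 = 64 + 1 in binary powers of 2.
So 10^65 ≡ 13 · 10 ≡ 130 (mod 131).
Since 10^d ≡ 130 (mod 131), base 10 does not prove 131 composite.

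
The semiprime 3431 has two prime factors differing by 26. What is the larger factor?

73

Since p = q + 26, we have 3431 = q(q + 26), so q² + 26q − 3431 = 0.
Discriminant: 26² + 4·3431 = 676 + 13724 = 14400; √14400 = 120.
q = (−26 + 120)/2 = 47, and p = q + 26 = 73.
Check: 47 · 73 = 3431.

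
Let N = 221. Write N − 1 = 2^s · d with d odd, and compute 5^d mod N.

221 − 1 = 220 = 2^2 · 55, so d = 55.
5^1 ≡ 5 (mod 221)
5^2 ≡ 5^2 = 25 ≡ 25 (mod 221)
5^4 ≡ 25^2 = 625 ≡ 183 (mod 221)
5^8 ≡ 183^2 = 33489 ≡ 118 (mod 221)
5^16 ≡ 118^2 = 13924 ≡ 1 (mod 221)
5^32 ≡ 1^2 = 1 ≡ 1 (mod 221)
55 = 32 + 16 + 4 + 2 + 1 in binary powers of 2.
So 5^55 ≡ 1 · 1 · 183 · 25 · 5 ≡ 112 (mod 221).
Squaring chain: 112 → 168; never reaches −1, so base 5 is a Miller–Rabin witness that 221 is composite.

112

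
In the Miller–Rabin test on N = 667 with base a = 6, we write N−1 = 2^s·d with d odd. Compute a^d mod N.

9

667 − 1 = 666 = 2^1 · 333, so d = 333.
6^1 ≡ 6 (mod 667)
6^2 ≡ 6^2 = 36 ≡ 36 (mod 667)
6^4 ≡ 36^2 = 1296 ≡ 629 (mod 667)
6^8 ≡ 629^2 = 395641 ≡ 110 (mod 667)
6^16 ≡ 110^2 = 12100 ≡ 94 (mod 667)
6^32 ≡ 94^2 = 8836 ≡ 165 (mod 667)
6^64 ≡ 165^2 = 27225 ≡ 545 (mod 667)
6^128 ≡ 545^2 = 297025 ≡ 210 (mod 667)
6^256 ≡ 210^2 = 44100 ≡ 78 (mod 667)
333 = 256 + 64 + 8 + 4 + 1 in binary powers of 2.
So 6^333 ≡ 78 · 545 · 110 · 629 · 6 ≡ 9 (mod 667).
Squaring chain: 9; never reaches −1, so base 6 is a Miller–Rabin witness that 667 is composite.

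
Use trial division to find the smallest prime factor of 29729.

29729 is odd.
Digit sum 29, not divisible by 3.
Ends in 9: not divisible by 5.
7: 29729 = 7·4247

7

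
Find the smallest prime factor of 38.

38 is even: 2 divides it.

2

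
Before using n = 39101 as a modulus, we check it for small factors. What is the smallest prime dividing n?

39101 is odd.
Digit sum 14, not divisible by 3.
Ends in 1: not divisible by 5.
7: 39101 = 7·5585 + 6
11: 39101 = 11·3554 + 7
13: 39101 = 13·3007 + 10
17: 39101 = 17·2300 + 1
19: 39101 = 19·2057 + 18
23: 39101 = 23·1700 + 1
29: 39101 = 29·1348 + 9
31: 39101 = 31·1261 + 10
37: 39101 = 37·1056 + 29
41: 39101 = 41·953 + 28
43: 39101 = 43·909 + 14
47: 39101 = 47·831 + 44
53: 39101 = 53·737 + 40
59: 39101 = 59·662 + 43
61: 39101 = 61·641

61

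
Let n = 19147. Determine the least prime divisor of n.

19147 is odd.
Digit sum 22, not divisible by 3.
Ends in 7: not divisible by 5.
7: 19147 = 7·2735 + 2
11: 19147 = 11·1740 + 7
13: 19147 = 13·1472 + 11
17: 19147 = 17·1126 + 5
19: 19147 = 19·1007 + 14
23: 19147 = 23·832 + 11
29: 19147 = 29·660 + 7
31: 19147 = 31·617 + 20
37: 19147 = 37·517 + 18
41: 19147 = 41·467

41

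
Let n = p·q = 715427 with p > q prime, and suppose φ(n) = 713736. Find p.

φ(n) = (p−1)(q−1) = n − (p+q) + 1, so p + q = 715427 − 713736 + 1 = 1692.
p and q are the roots of t² − 1692t + 715427 = 0.
Discriminant: 1692² − 4·715427 = 2862864 − 2861708 = 1156; √1156 = 34.
q = (1692 − 34)/2 = 829, p = (1692 + 34)/2 = 863.
Check: 829 · 863 = 715427.

863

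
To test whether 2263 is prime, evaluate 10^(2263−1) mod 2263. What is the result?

10^1 ≡ 10 (mod 2263)
10^2 ≡ 10^2 = 100 ≡ 100 (mod 2263)
10^4 ≡ 100^2 = 10000 ≡ 948 (mod 2263)
10^8 ≡ 948^2 = 898704 ≡ 293 (mod 2263)
10^16 ≡ 293^2 = 85849 ≡ 2118 (mod 2263)
10^32 ≡ 2118^2 = 4485924 ≡ 658 (mod 2263)
10^64 ≡ 658^2 = 432964 ≡ 731 (mod 2263)
10^128 ≡ 731^2 = 534361 ≡ 293 (mod 2263)
10^256 ≡ 293^2 = 85849 ≡ 2118 (mod 2263)
10^512 ≡ 2118^2 = 4485924 ≡ 658 (mod 2263)
10^1024 ≡ 658^2 = 432964 ≡ 731 (mod 2263)
10^2048 ≡ 731^2 = 534361 ≡ 293 (mod 2263)
2262 = 2048 + 128 + 64 + 16 + 4 + 2 in binary powers of 2.
So 10^2262 ≡ 293 · 293 · 731 · 2118 · 948 · 100 ≡ 2236 (mod 2263).
Since 2236 ≠ 1, base 10 is a Fermat witness: 2263 is composite.

2236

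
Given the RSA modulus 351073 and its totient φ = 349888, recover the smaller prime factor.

569

φ(n) = (p−1)(q−1) = n − (p+q) + 1, so p + q = 351073 − 349888 + 1 = 1186.
p and q are the roots of t² − 1186t + 351073 = 0.
Discriminant: 1186² − 4·351073 = 1406596 − 1404292 = 2304; √2304 = 48.
q = (1186 − 48)/2 = 569, p = (1186 + 48)/2 = 617.
Check: 569 · 617 = 351073.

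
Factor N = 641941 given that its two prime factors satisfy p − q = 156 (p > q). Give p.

Since p = q + 156, we have 641941 = q(q + 156), so q² + 156q − 641941 = 0.
Discriminant: 156² + 4·641941 = 24336 + 2567764 = 2592100; √2592100 = 1610.
q = (−156 + 1610)/2 = 727, and p = q + 156 = 883.
Check: 727 · 883 = 641941.

883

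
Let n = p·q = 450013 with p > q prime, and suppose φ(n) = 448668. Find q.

φ(n) = (p−1)(q−1) = n − (p+q) + 1, so p + q = 450013 − 448668 + 1 = 1346.
p and q are the roots of t² − 1346t + 450013 = 0.
Discriminant: 1346² − 4·450013 = 1811716 − 1800052 = 11664; √11664 = 108.
q = (1346 − 108)/2 = 619, p = (1346 + 108)/2 = 727.
Check: 619 · 727 = 450013.

619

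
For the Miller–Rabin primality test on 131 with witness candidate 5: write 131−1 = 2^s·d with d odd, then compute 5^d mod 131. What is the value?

1

131 − 1 = 130 = 2^1 · 65, so d = 65.
5^1 ≡ 5 (mod 131)
5^2 ≡ 5^2 = 25 ≡ 25 (mod 131)
5^4 ≡ 25^2 = 625 ≡ 101 (mod 131)
5^8 ≡ 101^2 = 10201 ≡ 114 (mod 131)
5^16 ≡ 114^2 = 12996 ≡ 27 (mod 131)
5^32 ≡ 27^2 = 729 ≡ 74 (mod 131)
5^64 ≡ 74^2 = 5476 ≡ 105 (mod 131)
65 = 64 + 1 in binary powers of 2.
So 5^65 ≡ 105 · 5 ≡ 1 (mod 131).
Since 5^d ≡ 1 (mod 131), base 5 does not prove 131 composite.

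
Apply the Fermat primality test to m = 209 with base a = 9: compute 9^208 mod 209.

9^1 ≡ 9 (mod 209)
9^2 ≡ 9^2 = 81 ≡ 81 (mod 209)
9^4 ≡ 81^2 = 6561 ≡ 82 (mod 209)
9^8 ≡ 82^2 = 6724 ≡ 36 (mod 209)
9^16 ≡ 36^2 = 1296 ≡ 42 (mod 209)
9^32 ≡ 42^2 = 1764 ≡ 92 (mod 209)
9^64 ≡ 92^2 = 8464 ≡ 104 (mod 209)
9^128 ≡ 104^2 = 10816 ≡ 157 (mod 209)
208 = 128 + 64 + 16 in binary powers of 2.
So 9^208 ≡ 157 · 104 · 42 ≡ 47 (mod 209).
Since 47 ≠ 1, base 9 is a Fermat witness: 209 is composite.

47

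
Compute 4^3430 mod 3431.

1756

4^1 ≡ 4 (mod 3431)
4^2 ≡ 4^2 = 16 ≡ 16 (mod 3431)
4^4 ≡ 16^2 = 256 ≡ 256 (mod 3431)
4^8 ≡ 256^2 = 65536 ≡ 347 (mod 3431)
4^16 ≡ 347^2 = 120409 ≡ 324 (mod 3431)
4^32 ≡ 324^2 = 104976 ≡ 2046 (mod 3431)
4^64 ≡ 2046^2 = 4186116 ≡ 296 (mod 3431)
4^128 ≡ 296^2 = 87616 ≡ 1841 (mod 3431)
4^256 ≡ 1841^2 = 3389281 ≡ 2884 (mod 3431)
4^512 ≡ 2884^2 = 8317456 ≡ 712 (mod 3431)
4^1024 ≡ 712^2 = 506944 ≡ 2587 (mod 3431)
4^2048 ≡ 2587^2 = 6692569 ≡ 2119 (mod 3431)
3430 = 2048 + 1024 + 256 + 64 + 32 + 4 + 2 in binary powers of 2.
So 4^3430 ≡ 2119 · 2587 · 2884 · 296 · 2046 · 256 · 16 ≡ 1756 (mod 3431).
Since 1756 ≠ 1, base 4 is a Fermat witness: 3431 is composite.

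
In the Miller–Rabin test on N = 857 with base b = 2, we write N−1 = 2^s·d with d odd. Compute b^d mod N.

857 − 1 = 856 = 2^3 · 107, so d = 107.
2^1 ≡ 2 (mod 857)
2^2 ≡ 2^2 = 4 ≡ 4 (mod 857)
2^4 ≡ 4^2 = 16 ≡ 16 (mod 857)
2^8 ≡ 16^2 = 256 ≡ 256 (mod 857)
2^16 ≡ 256^2 = 65536 ≡ 404 (mod 857)
2^32 ≡ 404^2 = 163216 ≡ 386 (mod 857)
2^64 ≡ 386^2 = 148996 ≡ 735 (mod 857)
107 = 64 + 32 + 8 + 2 + 1 in binary powers of 2.
So 2^107 ≡ 735 · 386 · 256 · 4 · 2 ≡ 650 (mod 857).
Squaring chain: 650 → 856 → 1; reaches −1, so base 2 does not prove 857 composite.

650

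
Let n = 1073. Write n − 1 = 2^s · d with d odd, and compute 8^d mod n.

1073 − 1 = 1072 = 2^4 · 67, so d = 67.
8^1 ≡ 8 (mod 1073)
8^2 ≡ 8^2 = 64 ≡ 64 (mod 1073)
8^4 ≡ 64^2 = 4096 ≡ 877 (mod 1073)
8^8 ≡ 877^2 = 769129 ≡ 861 (mod 1073)
8^16 ≡ 861^2 = 741321 ≡ 951 (mod 1073)
8^32 ≡ 951^2 = 904401 ≡ 935 (mod 1073)
8^64 ≡ 935^2 = 874225 ≡ 803 (mod 1073)
67 = 64 + 2 + 1 in binary powers of 2.
So 8^67 ≡ 803 · 64 · 8 ≡ 177 (mod 1073).
Squaring chain: 177 → 212 → 951 → 935; never reaches −1, so base 8 is a Miller–Rabin witness that 1073 is composite.

177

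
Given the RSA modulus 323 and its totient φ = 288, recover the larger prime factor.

φ(n) = (p−1)(q−1) = n − (p+q) + 1, so p + q = 323 − 288 + 1 = 36.
p and q are the roots of t² − 36t + 323 = 0.
Discriminant: 36² − 4·323 = 1296 − 1292 = 4; √4 = 2.
q = (36 − 2)/2 = 17, p = (36 + 2)/2 = 19.
Check: 17 · 19 = 323.

19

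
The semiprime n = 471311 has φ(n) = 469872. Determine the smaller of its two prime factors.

503

φ(n) = (p−1)(q−1) = n − (p+q) + 1, so p + q = 471311 − 469872 + 1 = 1440.
p and q are the roots of t² − 1440t + 471311 = 0.
Discriminant: 1440² − 4·471311 = 2073600 − 1885244 = 188356; √188356 = 434.
q = (1440 − 434)/2 = 503, p = (1440 + 434)/2 = 937.
Check: 503 · 937 = 471311.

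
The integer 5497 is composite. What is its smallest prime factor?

23

5497 is odd.
Digit sum 25, not divisible by 3.
Ends in 7: not divisible by 5.
7: 5497 = 7·785 + 2
11: 5497 = 11·499 + 8
13: 5497 = 13·422 + 11
17: 5497 = 17·323 + 6
19: 5497 = 19·289 + 6
23: 5497 = 23·239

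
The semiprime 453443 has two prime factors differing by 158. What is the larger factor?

757

Since p = q + 158, we have 453443 = q(q + 158), so q² + 158q − 453443 = 0.
Discriminant: 158² + 4·453443 = 24964 + 1813772 = 1838736; √1838736 = 1356.
q = (−158 + 1356)/2 = 599, and p = q + 158 = 757.
Check: 599 · 757 = 453443.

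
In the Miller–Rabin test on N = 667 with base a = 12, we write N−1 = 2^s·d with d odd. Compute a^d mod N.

302

667 − 1 = 666 = 2^1 · 333, so d = 333.
12^1 ≡ 12 (mod 667)
12^2 ≡ 12^2 = 144 ≡ 144 (mod 667)
12^4 ≡ 144^2 = 20736 ≡ 59 (mod 667)
12^8 ≡ 59^2 = 3481 ≡ 146 (mod 667)
12^16 ≡ 146^2 = 21316 ≡ 639 (mod 667)
12^32 ≡ 639^2 = 408321 ≡ 117 (mod 667)
12^64 ≡ 117^2 = 13689 ≡ 349 (mod 667)
12^128 ≡ 349^2 = 121801 ≡ 407 (mod 667)
12^256 ≡ 407^2 = 165649 ≡ 233 (mod 667)
333 = 256 + 64 + 8 + 4 + 1 in binary powers of 2.
So 12^333 ≡ 233 · 349 · 146 · 59 · 12 ≡ 302 (mod 667).
Squaring chain: 302; never reaches −1, so base 12 is a Miller–Rabin witness that 667 is composite.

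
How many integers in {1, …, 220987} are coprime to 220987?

Factor: 220987 = 13 · 89 · 191.
φ(220987) = (13−1) · (89−1) · (191−1) = 12 · 88 · 190 = 200640.

200640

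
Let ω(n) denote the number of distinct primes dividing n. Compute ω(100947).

5

100947 = 3 · 33649
33649 = 7 · 4807
4807 = 11 · 437
437 = 19 · 23
100947 = 3 · 7 · 11 · 19 · 23, which has 5 distinct prime factors.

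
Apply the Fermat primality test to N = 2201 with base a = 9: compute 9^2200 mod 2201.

9^1 ≡ 9 (mod 2201)
9^2 ≡ 9^2 = 81 ≡ 81 (mod 2201)
9^4 ≡ 81^2 = 6561 ≡ 2159 (mod 2201)
9^8 ≡ 2159^2 = 4661281 ≡ 1764 (mod 2201)
9^16 ≡ 1764^2 = 3111696 ≡ 1683 (mod 2201)
9^32 ≡ 1683^2 = 2832489 ≡ 2003 (mod 2201)
9^64 ≡ 2003^2 = 4012009 ≡ 1787 (mod 2201)
9^128 ≡ 1787^2 = 3193369 ≡ 1919 (mod 2201)
9^256 ≡ 1919^2 = 3682561 ≡ 288 (mod 2201)
9^512 ≡ 288^2 = 82944 ≡ 1507 (mod 2201)
9^1024 ≡ 1507^2 = 2271049 ≡ 1818 (mod 2201)
9^2048 ≡ 1818^2 = 3305124 ≡ 1423 (mod 2201)
2200 = 2048 + 128 + 16 + 8 in binary powers of 2.
So 9^2200 ≡ 1423 · 1919 · 1683 · 1764 ≡ 1741 (mod 2201).
Since 1741 ≠ 1, base 9 is a Fermat witness: 2201 is composite.

1741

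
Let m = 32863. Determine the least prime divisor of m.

32863 is odd.
Digit sum 22, not divisible by 3.
Ends in 3: not divisible by 5.
7: 32863 = 7·4694 + 5
11: 32863 = 11·2987 + 6
13: 32863 = 13·2527 + 12
17: 32863 = 17·1933 + 2
19: 32863 = 19·1729 + 12
23: 32863 = 23·1428 + 19
29: 32863 = 29·1133 + 6
31: 32863 = 31·1060 + 3
37: 32863 = 37·888 + 7
41: 32863 = 41·801 + 22
43: 32863 = 43·764 + 11
47: 32863 = 47·699 + 10
53: 32863 = 53·620 + 3
59: 32863 = 59·557

59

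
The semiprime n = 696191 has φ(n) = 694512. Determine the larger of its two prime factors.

937

φ(n) = (p−1)(q−1) = n − (p+q) + 1, so p + q = 696191 − 694512 + 1 = 1680.
p and q are the roots of t² − 1680t + 696191 = 0.
Discriminant: 1680² − 4·696191 = 2822400 − 2784764 = 37636; √37636 = 194.
q = (1680 − 194)/2 = 743, p = (1680 + 194)/2 = 937.
Check: 743 · 937 = 696191.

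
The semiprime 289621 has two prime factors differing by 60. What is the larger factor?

569

Since p = q + 60, we have 289621 = q(q + 60), so q² + 60q − 289621 = 0.
Discriminant: 60² + 4·289621 = 3600 + 1158484 = 1162084; √1162084 = 1078.
q = (−60 + 1078)/2 = 509, and p = q + 60 = 569.
Check: 509 · 569 = 289621.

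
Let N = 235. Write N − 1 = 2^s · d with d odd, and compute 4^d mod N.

235 − 1 = 234 = 2^1 · 117, so d = 117.
4^1 ≡ 4 (mod 235)
4^2 ≡ 4^2 = 16 ≡ 16 (mod 235)
4^4 ≡ 16^2 = 256 ≡ 21 (mod 235)
4^8 ≡ 21^2 = 441 ≡ 206 (mod 235)
4^16 ≡ 206^2 = 42436 ≡ 136 (mod 235)
4^32 ≡ 136^2 = 18496 ≡ 166 (mod 235)
4^64 ≡ 166^2 = 27556 ≡ 61 (mod 235)
117 = 64 + 32 + 16 + 4 + 1 in binary powers of 2.
So 4^117 ≡ 61 · 166 · 136 · 21 · 4 ≡ 204 (mod 235).
Squaring chain: 204; never reaches −1, so base 4 is a Miller–Rabin witness that 235 is composite.

204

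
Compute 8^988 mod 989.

8^1 ≡ 8 (mod 989)
8^2 ≡ 8^2 = 64 ≡ 64 (mod 989)
8^4 ≡ 64^2 = 4096 ≡ 140 (mod 989)
8^8 ≡ 140^2 = 19600 ≡ 809 (mod 989)
8^16 ≡ 809^2 = 654481 ≡ 752 (mod 989)
8^32 ≡ 752^2 = 565504 ≡ 785 (mod 989)
8^64 ≡ 785^2 = 616225 ≡ 78 (mod 989)
8^128 ≡ 78^2 = 6084 ≡ 150 (mod 989)
8^256 ≡ 150^2 = 22500 ≡ 742 (mod 989)
8^512 ≡ 742^2 = 550564 ≡ 680 (mod 989)
988 = 512 + 256 + 128 + 64 + 16 + 8 + 4 in binary powers of 2.
So 8^988 ≡ 680 · 742 · 150 · 78 · 752 · 809 · 140 ≡ 78 (mod 989).
Since 78 ≠ 1, base 8 is a Fermat witness: 989 is composite.

78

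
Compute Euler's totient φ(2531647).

2469600

Factor: 2531647 = 71 · 181 · 197.
φ(2531647) = (71−1) · (181−1) · (197−1) = 70 · 180 · 196 = 2469600.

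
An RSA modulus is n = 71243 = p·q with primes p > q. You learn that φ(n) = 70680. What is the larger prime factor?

373

φ(n) = (p−1)(q−1) = n − (p+q) + 1, so p + q = 71243 − 70680 + 1 = 564.
p and q are the roots of t² − 564t + 71243 = 0.
Discriminant: 564² − 4·71243 = 318096 − 284972 = 33124; √33124 = 182.
q = (564 − 182)/2 = 191, p = (564 + 182)/2 = 373.
Check: 191 · 373 = 71243.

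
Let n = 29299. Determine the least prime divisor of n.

29299 is odd.
Digit sum 31, not divisible by 3.
Ends in 9: not divisible by 5.
7: 29299 = 7·4185 + 4
11: 29299 = 11·2663 + 6
13: 29299 = 13·2253 + 10
17: 29299 = 17·1723 + 8
19: 29299 = 19·1542 + 1
23: 29299 = 23·1273 + 20
29: 29299 = 29·1010 + 9
31: 29299 = 31·945 + 4
37: 29299 = 37·791 + 32
41: 29299 = 41·714 + 25
43: 29299 = 43·681 + 16
47: 29299 = 47·623 + 18
53: 29299 = 53·552 + 43
59: 29299 = 59·496 + 35
61: 29299 = 61·480 + 19
67: 29299 = 67·437 + 20
71: 29299 = 71·412 + 47
73: 29299 = 73·401 + 26
79: 29299 = 79·370 + 69
83: 29299 = 83·353

83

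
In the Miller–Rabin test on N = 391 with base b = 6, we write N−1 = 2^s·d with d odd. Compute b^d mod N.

391 − 1 = 390 = 2^1 · 195, so d = 195.
6^1 ≡ 6 (mod 391)
6^2 ≡ 6^2 = 36 ≡ 36 (mod 391)
6^4 ≡ 36^2 = 1296 ≡ 123 (mod 391)
6^8 ≡ 123^2 = 15129 ≡ 271 (mod 391)
6^16 ≡ 271^2 = 73441 ≡ 324 (mod 391)
6^32 ≡ 324^2 = 104976 ≡ 188 (mod 391)
6^64 ≡ 188^2 = 35344 ≡ 154 (mod 391)
6^128 ≡ 154^2 = 23716 ≡ 256 (mod 391)
195 = 128 + 64 + 2 + 1 in binary powers of 2.
So 6^195 ≡ 256 · 154 · 36 · 6 ≡ 386 (mod 391).
Squaring chain: 386; never reaches −1, so base 6 is a Miller–Rabin witness that 391 is composite.

386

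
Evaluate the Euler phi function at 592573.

Factor: 592573 = 41 · 97 · 149.
φ(592573) = (41−1) · (97−1) · (149−1) = 40 · 96 · 148 = 568320.

568320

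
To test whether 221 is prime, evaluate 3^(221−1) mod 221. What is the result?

3^1 ≡ 3 (mod 221)
3^2 ≡ 3^2 = 9 ≡ 9 (mod 221)
3^4 ≡ 9^2 = 81 ≡ 81 (mod 221)
3^8 ≡ 81^2 = 6561 ≡ 152 (mod 221)
3^16 ≡ 152^2 = 23104 ≡ 120 (mod 221)
3^32 ≡ 120^2 = 14400 ≡ 35 (mod 221)
3^64 ≡ 35^2 = 1225 ≡ 120 (mod 221)
3^128 ≡ 120^2 = 14400 ≡ 35 (mod 221)
220 = 128 + 64 + 16 + 8 + 4 in binary powers of 2.
So 3^220 ≡ 35 · 120 · 120 · 152 · 81 ≡ 55 (mod 221).
Since 55 ≠ 1, base 3 is a Fermat witness: 221 is composite.

55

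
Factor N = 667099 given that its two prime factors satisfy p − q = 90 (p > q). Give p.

Since p = q + 90, we have 667099 = q(q + 90), so q² + 90q − 667099 = 0.
Discriminant: 90² + 4·667099 = 8100 + 2668396 = 2676496; √2676496 = 1636.
q = (−90 + 1636)/2 = 773, and p = q + 90 = 863.
Check: 773 · 863 = 667099.

863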